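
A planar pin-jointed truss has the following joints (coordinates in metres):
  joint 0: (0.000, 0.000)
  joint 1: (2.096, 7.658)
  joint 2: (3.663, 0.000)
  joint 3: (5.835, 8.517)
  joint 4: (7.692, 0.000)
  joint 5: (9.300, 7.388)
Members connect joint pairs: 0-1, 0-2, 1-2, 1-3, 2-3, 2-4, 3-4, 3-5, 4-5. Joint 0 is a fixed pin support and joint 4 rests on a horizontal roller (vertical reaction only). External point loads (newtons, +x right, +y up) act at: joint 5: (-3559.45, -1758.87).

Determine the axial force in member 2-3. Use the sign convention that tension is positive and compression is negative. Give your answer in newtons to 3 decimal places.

N=6 nodes, M=9 members, R=3 reactions → 2N=12, M+R=12
member 0 (0-1): L=7.9397, (cx,cy)=(0.2640,0.9645)
member 1 (0-2): L=3.6630, (cx,cy)=(1.0000,0.0000)
member 2 (1-2): L=7.8167, (cx,cy)=(0.2005,-0.9797)
member 3 (1-3): L=3.8364, (cx,cy)=(0.9746,0.2239)
member 4 (2-3): L=8.7896, (cx,cy)=(0.2471,0.9690)
member 5 (2-4): L=4.0290, (cx,cy)=(1.0000,0.0000)
member 6 (3-4): L=8.7171, (cx,cy)=(0.2130,-0.9770)
member 7 (3-5): L=3.6443, (cx,cy)=(0.9508,-0.3098)
member 8 (4-5): L=7.5610, (cx,cy)=(0.2127,0.9771)
solve A·x = −loads:
  F[0-1] = -3163.3039 N (compression)
  F[0-2] = -2724.3656 N (compression)
  F[1-2] = +2787.4402 N (tension)
  F[1-3] = -1430.1912 N (compression)
  F[2-3] = -2818.2572 N (compression)
  F[2-4] = -1469.1498 N (compression)
  F[3-4] = +4111.9732 N (tension)
  F[3-5] = -3119.7588 N (compression)
  F[4-5] = -2789.1755 N (compression)
  Rx@0 = +3559.4500 N
  Ry@0 = +3051.0860 N
  Ry@4 = -1292.2160 N

-2818.257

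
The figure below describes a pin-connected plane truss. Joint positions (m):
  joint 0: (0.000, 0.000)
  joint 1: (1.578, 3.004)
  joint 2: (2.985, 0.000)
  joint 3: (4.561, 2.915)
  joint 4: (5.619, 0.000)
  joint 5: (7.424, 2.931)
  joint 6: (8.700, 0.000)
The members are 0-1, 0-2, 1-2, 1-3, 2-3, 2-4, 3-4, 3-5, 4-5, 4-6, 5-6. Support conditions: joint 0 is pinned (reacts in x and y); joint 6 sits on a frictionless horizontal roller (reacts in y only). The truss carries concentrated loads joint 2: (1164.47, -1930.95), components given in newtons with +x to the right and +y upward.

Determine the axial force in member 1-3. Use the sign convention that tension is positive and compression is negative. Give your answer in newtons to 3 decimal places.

-1278.844

N=7 nodes, M=11 members, R=3 reactions → 2N=14, M+R=14
member 0 (0-1): L=3.3932, (cx,cy)=(0.4650,0.8853)
member 1 (0-2): L=2.9850, (cx,cy)=(1.0000,0.0000)
member 2 (1-2): L=3.3172, (cx,cy)=(0.4242,-0.9056)
member 3 (1-3): L=2.9843, (cx,cy)=(0.9996,-0.0298)
member 4 (2-3): L=3.3138, (cx,cy)=(0.4756,0.8797)
member 5 (2-4): L=2.6340, (cx,cy)=(1.0000,0.0000)
member 6 (3-4): L=3.1011, (cx,cy)=(0.3412,-0.9400)
member 7 (3-5): L=2.8630, (cx,cy)=(1.0000,0.0056)
member 8 (4-5): L=3.4422, (cx,cy)=(0.5244,0.8515)
member 9 (4-6): L=3.0810, (cx,cy)=(1.0000,0.0000)
member 10 (5-6): L=3.1967, (cx,cy)=(0.3992,-0.9169)
solve A·x = −loads:
  F[0-1] = -1432.7918 N (compression)
  F[0-2] = +1830.7781 N (tension)
  F[1-2] = +1442.7873 N (tension)
  F[1-3] = -1278.8435 N (compression)
  F[2-3] = +709.7894 N (tension)
  F[2-4] = +940.7040 N (tension)
  F[3-4] = -708.9582 N (compression)
  F[3-5] = -698.8372 N (compression)
  F[4-5] = +782.6540 N (tension)
  F[4-6] = +288.4237 N (tension)
  F[5-6] = -722.5754 N (compression)
  Rx@0 = -1164.4700 N
  Ry@0 = +1268.4344 N
  Ry@6 = +662.5156 N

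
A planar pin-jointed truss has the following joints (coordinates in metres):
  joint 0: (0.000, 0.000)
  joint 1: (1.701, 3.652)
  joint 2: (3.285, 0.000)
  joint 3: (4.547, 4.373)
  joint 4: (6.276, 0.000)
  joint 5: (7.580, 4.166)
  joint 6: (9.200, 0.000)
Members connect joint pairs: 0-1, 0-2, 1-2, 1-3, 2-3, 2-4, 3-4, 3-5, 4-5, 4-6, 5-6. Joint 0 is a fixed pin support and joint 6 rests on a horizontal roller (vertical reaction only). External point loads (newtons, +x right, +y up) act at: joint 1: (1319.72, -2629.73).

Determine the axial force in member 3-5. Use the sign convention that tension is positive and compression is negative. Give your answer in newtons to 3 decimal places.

-695.738

N=7 nodes, M=11 members, R=3 reactions → 2N=14, M+R=14
member 0 (0-1): L=4.0287, (cx,cy)=(0.4222,0.9065)
member 1 (0-2): L=3.2850, (cx,cy)=(1.0000,0.0000)
member 2 (1-2): L=3.9807, (cx,cy)=(0.3979,-0.9174)
member 3 (1-3): L=2.9359, (cx,cy)=(0.9694,0.2456)
member 4 (2-3): L=4.5515, (cx,cy)=(0.2773,0.9608)
member 5 (2-4): L=2.9910, (cx,cy)=(1.0000,0.0000)
member 6 (3-4): L=4.7024, (cx,cy)=(0.3677,-0.9300)
member 7 (3-5): L=3.0401, (cx,cy)=(0.9977,-0.0681)
member 8 (4-5): L=4.3653, (cx,cy)=(0.2987,0.9543)
member 9 (4-6): L=2.9240, (cx,cy)=(1.0000,0.0000)
member 10 (5-6): L=4.4699, (cx,cy)=(0.3624,-0.9320)
solve A·x = −loads:
  F[0-1] = -1786.7134 N (compression)
  F[0-2] = +2074.1053 N (tension)
  F[1-2] = -1508.0455 N (compression)
  F[1-3] = -1520.5935 N (compression)
  F[2-3] = +1439.9728 N (tension)
  F[2-4] = +1074.7607 N (tension)
  F[3-4] = -1035.2295 N (compression)
  F[3-5] = -695.7375 N (compression)
  F[4-5] = +1008.7715 N (tension)
  F[4-6] = +392.7842 N (tension)
  F[5-6] = -1083.7677 N (compression)
  Rx@0 = -1319.7200 N
  Ry@0 = +1619.6443 N
  Ry@6 = +1010.0857 N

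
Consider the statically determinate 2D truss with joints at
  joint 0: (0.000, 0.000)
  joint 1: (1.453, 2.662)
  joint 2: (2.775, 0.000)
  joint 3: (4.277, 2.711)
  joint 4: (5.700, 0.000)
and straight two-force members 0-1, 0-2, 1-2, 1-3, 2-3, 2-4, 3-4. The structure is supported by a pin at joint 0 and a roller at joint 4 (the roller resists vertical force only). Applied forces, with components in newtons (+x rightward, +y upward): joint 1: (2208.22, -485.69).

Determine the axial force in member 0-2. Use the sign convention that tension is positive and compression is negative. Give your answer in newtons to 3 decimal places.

N=5 nodes, M=7 members, R=3 reactions → 2N=10, M+R=10
member 0 (0-1): L=3.0327, (cx,cy)=(0.4791,0.8778)
member 1 (0-2): L=2.7750, (cx,cy)=(1.0000,0.0000)
member 2 (1-2): L=2.9722, (cx,cy)=(0.4448,-0.8956)
member 3 (1-3): L=2.8244, (cx,cy)=(0.9998,0.0173)
member 4 (2-3): L=3.0993, (cx,cy)=(0.4846,0.8747)
member 5 (2-4): L=2.9250, (cx,cy)=(1.0000,0.0000)
member 6 (3-4): L=3.0618, (cx,cy)=(0.4648,-0.8854)
solve A·x = −loads:
  F[0-1] = +762.6210 N (tension)
  F[0-2] = +1842.8435 N (tension)
  F[1-2] = -1314.0619 N (compression)
  F[1-3] = -1258.5520 N (compression)
  F[2-3] = +1345.4823 N (tension)
  F[2-4] = +606.3029 N (tension)
  F[3-4] = -1304.5407 N (compression)
  Rx@0 = -2208.2200 N
  Ry@0 = -669.3958 N
  Ry@4 = +1155.0858 N

1842.844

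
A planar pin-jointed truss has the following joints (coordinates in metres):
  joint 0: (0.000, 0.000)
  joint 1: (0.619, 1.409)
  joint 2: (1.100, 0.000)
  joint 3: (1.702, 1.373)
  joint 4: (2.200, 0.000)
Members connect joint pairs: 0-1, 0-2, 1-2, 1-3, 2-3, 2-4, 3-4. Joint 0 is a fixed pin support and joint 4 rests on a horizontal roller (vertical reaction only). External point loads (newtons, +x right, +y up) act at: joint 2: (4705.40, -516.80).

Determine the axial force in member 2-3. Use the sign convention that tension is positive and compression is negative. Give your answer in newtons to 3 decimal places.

274.741

N=5 nodes, M=7 members, R=3 reactions → 2N=10, M+R=10
member 0 (0-1): L=1.5390, (cx,cy)=(0.4022,0.9155)
member 1 (0-2): L=1.1000, (cx,cy)=(1.0000,0.0000)
member 2 (1-2): L=1.4888, (cx,cy)=(0.3231,-0.9464)
member 3 (1-3): L=1.0836, (cx,cy)=(0.9994,-0.0332)
member 4 (2-3): L=1.4992, (cx,cy)=(0.4016,0.9158)
member 5 (2-4): L=1.1000, (cx,cy)=(1.0000,0.0000)
member 6 (3-4): L=1.4605, (cx,cy)=(0.3410,-0.9401)
solve A·x = −loads:
  F[0-1] = -282.2363 N (compression)
  F[0-2] = +4818.9199 N (tension)
  F[1-2] = +280.2090 N (tension)
  F[1-3] = -204.1599 N (compression)
  F[2-3] = +274.7407 N (tension)
  F[2-4] = +93.7241 N (tension)
  F[3-4] = -274.8723 N (compression)
  Rx@0 = -4705.4000 N
  Ry@0 = +258.4000 N
  Ry@4 = +258.4000 N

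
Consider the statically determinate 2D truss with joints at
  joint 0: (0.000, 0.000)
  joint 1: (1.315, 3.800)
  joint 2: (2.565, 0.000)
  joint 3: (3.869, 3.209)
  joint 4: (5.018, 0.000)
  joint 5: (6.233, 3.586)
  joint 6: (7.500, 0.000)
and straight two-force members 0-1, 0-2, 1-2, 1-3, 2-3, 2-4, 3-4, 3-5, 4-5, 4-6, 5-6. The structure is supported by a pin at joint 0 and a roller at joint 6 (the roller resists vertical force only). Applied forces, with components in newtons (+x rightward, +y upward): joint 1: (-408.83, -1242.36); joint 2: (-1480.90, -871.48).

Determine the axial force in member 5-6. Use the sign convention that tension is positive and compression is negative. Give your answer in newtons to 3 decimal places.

N=7 nodes, M=11 members, R=3 reactions → 2N=14, M+R=14
member 0 (0-1): L=4.0211, (cx,cy)=(0.3270,0.9450)
member 1 (0-2): L=2.5650, (cx,cy)=(1.0000,0.0000)
member 2 (1-2): L=4.0003, (cx,cy)=(0.3125,-0.9499)
member 3 (1-3): L=2.6215, (cx,cy)=(0.9743,-0.2254)
member 4 (2-3): L=3.4638, (cx,cy)=(0.3765,0.9264)
member 5 (2-4): L=2.4530, (cx,cy)=(1.0000,0.0000)
member 6 (3-4): L=3.4085, (cx,cy)=(0.3371,-0.9415)
member 7 (3-5): L=2.3939, (cx,cy)=(0.9875,0.1575)
member 8 (4-5): L=3.7862, (cx,cy)=(0.3209,0.9471)
member 9 (4-6): L=2.4820, (cx,cy)=(1.0000,0.0000)
member 10 (5-6): L=3.8032, (cx,cy)=(0.3331,-0.9429)
solve A·x = −loads:
  F[0-1] = -1910.1348 N (compression)
  F[0-2] = -1265.0679 N (compression)
  F[1-2] = +698.1294 N (tension)
  F[1-3] = -445.4481 N (compression)
  F[2-3] = +224.8507 N (tension)
  F[2-4] = +349.3327 N (tension)
  F[3-4] = -366.1901 N (compression)
  F[3-5] = -228.7451 N (compression)
  F[4-5] = +364.0079 N (tension)
  F[4-6] = +109.0810 N (tension)
  F[5-6] = -327.4364 N (compression)
  Rx@0 = +1889.7300 N
  Ry@0 = +1805.1073 N
  Ry@6 = +308.7327 N

-327.436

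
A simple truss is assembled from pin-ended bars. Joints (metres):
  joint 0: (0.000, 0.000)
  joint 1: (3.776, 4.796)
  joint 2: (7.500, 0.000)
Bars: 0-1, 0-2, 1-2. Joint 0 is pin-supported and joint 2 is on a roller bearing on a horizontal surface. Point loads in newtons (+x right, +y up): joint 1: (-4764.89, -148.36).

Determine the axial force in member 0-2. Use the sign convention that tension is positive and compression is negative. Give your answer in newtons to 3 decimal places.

N=3 nodes, M=3 members, R=3 reactions → 2N=6, M+R=6
member 0 (0-1): L=6.1041, (cx,cy)=(0.6186,0.7857)
member 1 (0-2): L=7.5000, (cx,cy)=(1.0000,0.0000)
member 2 (1-2): L=6.0721, (cx,cy)=(0.6133,-0.7898)
solve A·x = −loads:
  F[0-1] = -3971.7935 N (compression)
  F[0-2] = -2307.9280 N (compression)
  F[1-2] = +3763.1189 N (tension)
  Rx@0 = +4764.8900 N
  Ry@0 = +3120.6540 N
  Ry@2 = -2972.2940 N

-2307.928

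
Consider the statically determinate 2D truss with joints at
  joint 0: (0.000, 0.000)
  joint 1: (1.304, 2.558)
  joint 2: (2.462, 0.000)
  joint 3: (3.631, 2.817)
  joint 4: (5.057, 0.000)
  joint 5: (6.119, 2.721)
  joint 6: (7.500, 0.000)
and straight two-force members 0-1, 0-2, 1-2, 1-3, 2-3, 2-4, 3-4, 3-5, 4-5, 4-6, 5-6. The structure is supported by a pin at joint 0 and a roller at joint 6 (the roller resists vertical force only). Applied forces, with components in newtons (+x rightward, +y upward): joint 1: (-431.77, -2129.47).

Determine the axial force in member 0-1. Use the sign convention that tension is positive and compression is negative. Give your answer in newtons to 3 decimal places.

N=7 nodes, M=11 members, R=3 reactions → 2N=14, M+R=14
member 0 (0-1): L=2.8712, (cx,cy)=(0.4542,0.8909)
member 1 (0-2): L=2.4620, (cx,cy)=(1.0000,0.0000)
member 2 (1-2): L=2.8079, (cx,cy)=(0.4124,-0.9110)
member 3 (1-3): L=2.3414, (cx,cy)=(0.9939,0.1106)
member 4 (2-3): L=3.0499, (cx,cy)=(0.3833,0.9236)
member 5 (2-4): L=2.5950, (cx,cy)=(1.0000,0.0000)
member 6 (3-4): L=3.1574, (cx,cy)=(0.4516,-0.8922)
member 7 (3-5): L=2.4899, (cx,cy)=(0.9993,-0.0386)
member 8 (4-5): L=2.9209, (cx,cy)=(0.3636,0.9316)
member 9 (4-6): L=2.4430, (cx,cy)=(1.0000,0.0000)
member 10 (5-6): L=3.0514, (cx,cy)=(0.4526,-0.8917)
solve A·x = −loads:
  F[0-1] = -2139.9166 N (compression)
  F[0-2] = +540.1069 N (tension)
  F[1-2] = -295.8471 N (compression)
  F[1-3] = -420.6791 N (compression)
  F[2-3] = +291.8018 N (tension)
  F[2-4] = +306.2533 N (tension)
  F[3-4] = -241.3938 N (compression)
  F[3-5] = -197.3764 N (compression)
  F[4-5] = +231.1941 N (tension)
  F[4-6] = +113.1707 N (tension)
  F[5-6] = -250.0567 N (compression)
  Rx@0 = +431.7700 N
  Ry@0 = +1906.4885 N
  Ry@6 = +222.9815 N

-2139.917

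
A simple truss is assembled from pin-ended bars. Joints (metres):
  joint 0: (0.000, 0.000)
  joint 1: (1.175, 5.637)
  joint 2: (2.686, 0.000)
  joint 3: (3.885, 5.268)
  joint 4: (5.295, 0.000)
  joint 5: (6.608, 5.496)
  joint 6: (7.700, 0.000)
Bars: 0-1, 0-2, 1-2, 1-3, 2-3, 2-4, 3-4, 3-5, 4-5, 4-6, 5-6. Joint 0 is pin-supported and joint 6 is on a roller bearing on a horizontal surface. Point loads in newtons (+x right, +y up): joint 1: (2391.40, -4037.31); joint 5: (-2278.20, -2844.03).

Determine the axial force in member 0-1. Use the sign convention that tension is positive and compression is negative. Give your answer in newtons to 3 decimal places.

N=7 nodes, M=11 members, R=3 reactions → 2N=14, M+R=14
member 0 (0-1): L=5.7582, (cx,cy)=(0.2041,0.9790)
member 1 (0-2): L=2.6860, (cx,cy)=(1.0000,0.0000)
member 2 (1-2): L=5.8360, (cx,cy)=(0.2589,-0.9659)
member 3 (1-3): L=2.7350, (cx,cy)=(0.9909,-0.1349)
member 4 (2-3): L=5.4027, (cx,cy)=(0.2219,0.9751)
member 5 (2-4): L=2.6090, (cx,cy)=(1.0000,0.0000)
member 6 (3-4): L=5.4534, (cx,cy)=(0.2586,-0.9660)
member 7 (3-5): L=2.7325, (cx,cy)=(0.9965,0.0834)
member 8 (4-5): L=5.6507, (cx,cy)=(0.2324,0.9726)
member 9 (4-6): L=2.4050, (cx,cy)=(1.0000,0.0000)
member 10 (5-6): L=5.6034, (cx,cy)=(0.1949,-0.9808)
solve A·x = −loads:
  F[0-1] = -3779.4986 N (compression)
  F[0-2] = +884.4380 N (tension)
  F[1-2] = +100.2479 N (tension)
  F[1-3] = -3218.0160 N (compression)
  F[2-3] = -99.3059 N (compression)
  F[2-4] = +932.4317 N (tension)
  F[3-4] = -613.7490 N (compression)
  F[3-5] = -3062.6250 N (compression)
  F[4-5] = +609.5639 N (tension)
  F[4-6] = +632.1056 N (tension)
  F[5-6] = -3243.5555 N (compression)
  Rx@0 = -113.2000 N
  Ry@0 = +3699.9732 N
  Ry@6 = +3181.3668 N

-3779.499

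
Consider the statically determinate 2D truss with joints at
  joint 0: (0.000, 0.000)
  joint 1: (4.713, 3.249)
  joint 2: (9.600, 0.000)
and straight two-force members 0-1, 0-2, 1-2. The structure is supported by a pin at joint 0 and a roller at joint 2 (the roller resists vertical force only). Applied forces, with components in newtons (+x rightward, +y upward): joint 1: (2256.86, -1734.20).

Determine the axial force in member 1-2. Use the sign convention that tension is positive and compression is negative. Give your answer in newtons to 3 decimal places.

-2917.411

N=3 nodes, M=3 members, R=3 reactions → 2N=6, M+R=6
member 0 (0-1): L=5.7244, (cx,cy)=(0.8233,0.5676)
member 1 (0-2): L=9.6000, (cx,cy)=(1.0000,0.0000)
member 2 (1-2): L=5.8685, (cx,cy)=(0.8328,-0.5536)
solve A·x = −loads:
  F[0-1] = -209.6822 N (compression)
  F[0-2] = +2429.4961 N (tension)
  F[1-2] = -2917.4115 N (compression)
  Rx@0 = -2256.8600 N
  Ry@0 = +119.0101 N
  Ry@2 = +1615.1899 N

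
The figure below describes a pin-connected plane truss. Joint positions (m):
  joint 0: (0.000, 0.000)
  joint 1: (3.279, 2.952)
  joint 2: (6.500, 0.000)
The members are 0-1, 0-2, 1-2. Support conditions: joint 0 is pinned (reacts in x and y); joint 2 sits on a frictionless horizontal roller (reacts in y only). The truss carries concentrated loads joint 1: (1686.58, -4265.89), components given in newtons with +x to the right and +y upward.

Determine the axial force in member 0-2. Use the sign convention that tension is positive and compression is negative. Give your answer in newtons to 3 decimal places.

N=3 nodes, M=3 members, R=3 reactions → 2N=6, M+R=6
member 0 (0-1): L=4.4120, (cx,cy)=(0.7432,0.6691)
member 1 (0-2): L=6.5000, (cx,cy)=(1.0000,0.0000)
member 2 (1-2): L=4.3691, (cx,cy)=(0.7372,-0.6757)
solve A·x = −loads:
  F[0-1] = -2014.6335 N (compression)
  F[0-2] = +3183.8409 N (tension)
  F[1-2] = -4318.7083 N (compression)
  Rx@0 = -1686.5800 N
  Ry@0 = +1347.9458 N
  Ry@2 = +2917.9442 N

3183.841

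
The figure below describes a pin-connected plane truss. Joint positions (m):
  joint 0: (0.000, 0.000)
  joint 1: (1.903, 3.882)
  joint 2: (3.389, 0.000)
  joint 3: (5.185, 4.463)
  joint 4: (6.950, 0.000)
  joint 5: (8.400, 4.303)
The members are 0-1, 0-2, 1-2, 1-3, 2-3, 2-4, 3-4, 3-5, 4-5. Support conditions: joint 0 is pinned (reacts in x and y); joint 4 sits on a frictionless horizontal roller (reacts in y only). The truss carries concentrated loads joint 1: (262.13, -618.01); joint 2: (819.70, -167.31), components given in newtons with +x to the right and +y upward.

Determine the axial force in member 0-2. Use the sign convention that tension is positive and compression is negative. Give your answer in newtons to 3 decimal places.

N=6 nodes, M=9 members, R=3 reactions → 2N=12, M+R=12
member 0 (0-1): L=4.3233, (cx,cy)=(0.4402,0.8979)
member 1 (0-2): L=3.3890, (cx,cy)=(1.0000,0.0000)
member 2 (1-2): L=4.1567, (cx,cy)=(0.3575,-0.9339)
member 3 (1-3): L=3.3330, (cx,cy)=(0.9847,0.1743)
member 4 (2-3): L=4.8108, (cx,cy)=(0.3733,0.9277)
member 5 (2-4): L=3.5610, (cx,cy)=(1.0000,0.0000)
member 6 (3-4): L=4.7993, (cx,cy)=(0.3678,-0.9299)
member 7 (3-5): L=3.2190, (cx,cy)=(0.9988,-0.0497)
member 8 (4-5): L=4.5407, (cx,cy)=(0.3193,0.9476)
solve A·x = −loads:
  F[0-1] = -432.2240 N (compression)
  F[0-2] = +1272.0812 N (tension)
  F[1-2] = -310.8629 N (compression)
  F[1-3] = -346.5550 N (compression)
  F[2-3] = +493.2944 N (tension)
  F[2-4] = +157.0899 N (tension)
  F[3-4] = -427.1540 N (compression)
  F[3-5] = -0.0000 N (tension)
  F[4-5] = +0.0000 N (tension)
  Rx@0 = -1081.8300 N
  Ry@0 = +388.1005 N
  Ry@4 = +397.2195 N

1272.081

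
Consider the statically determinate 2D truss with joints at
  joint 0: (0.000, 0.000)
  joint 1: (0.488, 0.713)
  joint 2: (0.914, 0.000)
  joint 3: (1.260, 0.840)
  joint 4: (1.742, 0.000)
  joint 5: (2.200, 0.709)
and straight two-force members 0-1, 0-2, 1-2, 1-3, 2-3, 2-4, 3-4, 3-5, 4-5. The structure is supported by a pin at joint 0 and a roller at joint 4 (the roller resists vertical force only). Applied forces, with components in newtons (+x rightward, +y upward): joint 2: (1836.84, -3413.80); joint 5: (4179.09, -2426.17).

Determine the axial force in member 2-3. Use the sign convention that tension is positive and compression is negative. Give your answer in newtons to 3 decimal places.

N=6 nodes, M=9 members, R=3 reactions → 2N=12, M+R=12
member 0 (0-1): L=0.8640, (cx,cy)=(0.5648,0.8252)
member 1 (0-2): L=0.9140, (cx,cy)=(1.0000,0.0000)
member 2 (1-2): L=0.8306, (cx,cy)=(0.5129,-0.8584)
member 3 (1-3): L=0.7824, (cx,cy)=(0.9867,0.1623)
member 4 (2-3): L=0.9085, (cx,cy)=(0.3809,0.9246)
member 5 (2-4): L=0.8280, (cx,cy)=(1.0000,0.0000)
member 6 (3-4): L=0.9685, (cx,cy)=(0.4977,-0.8674)
member 7 (3-5): L=0.9491, (cx,cy)=(0.9904,-0.1380)
member 8 (4-5): L=0.8441, (cx,cy)=(0.5426,0.8400)
solve A·x = −loads:
  F[0-1] = +867.8277 N (tension)
  F[0-2] = +5525.7737 N (tension)
  F[1-2] = -674.0560 N (compression)
  F[1-3] = +847.1157 N (tension)
  F[2-3] = +4317.8687 N (tension)
  F[2-4] = +1698.7037 N (tension)
  F[3-4] = -5608.6006 N (compression)
  F[3-5] = +5322.7054 N (tension)
  F[4-5] = -2013.7176 N (compression)
  Rx@0 = -6015.9300 N
  Ry@0 = -716.1506 N
  Ry@4 = +6556.1206 N

4317.869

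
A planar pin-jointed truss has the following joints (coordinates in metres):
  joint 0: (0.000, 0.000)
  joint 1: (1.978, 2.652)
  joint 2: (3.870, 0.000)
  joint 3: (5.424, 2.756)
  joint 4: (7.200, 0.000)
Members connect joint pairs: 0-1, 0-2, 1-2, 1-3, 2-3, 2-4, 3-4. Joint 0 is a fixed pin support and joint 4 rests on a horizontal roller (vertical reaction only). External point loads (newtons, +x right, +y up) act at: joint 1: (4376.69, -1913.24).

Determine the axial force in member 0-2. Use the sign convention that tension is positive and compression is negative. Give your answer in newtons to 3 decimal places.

4209.283

N=5 nodes, M=7 members, R=3 reactions → 2N=10, M+R=10
member 0 (0-1): L=3.3084, (cx,cy)=(0.5979,0.8016)
member 1 (0-2): L=3.8700, (cx,cy)=(1.0000,0.0000)
member 2 (1-2): L=3.2577, (cx,cy)=(0.5808,-0.8141)
member 3 (1-3): L=3.4476, (cx,cy)=(0.9995,0.0302)
member 4 (2-3): L=3.1639, (cx,cy)=(0.4912,0.8711)
member 5 (2-4): L=3.3300, (cx,cy)=(1.0000,0.0000)
member 6 (3-4): L=3.2787, (cx,cy)=(0.5417,-0.8406)
solve A·x = −loads:
  F[0-1] = +280.0054 N (tension)
  F[0-2] = +4209.2832 N (tension)
  F[1-2] = -2723.3593 N (compression)
  F[1-3] = -2628.8247 N (compression)
  F[2-3] = +2545.1404 N (tension)
  F[2-4] = +1377.5537 N (tension)
  F[3-4] = -2543.1033 N (compression)
  Rx@0 = -4376.6900 N
  Ry@0 = -224.4504 N
  Ry@4 = +2137.6904 N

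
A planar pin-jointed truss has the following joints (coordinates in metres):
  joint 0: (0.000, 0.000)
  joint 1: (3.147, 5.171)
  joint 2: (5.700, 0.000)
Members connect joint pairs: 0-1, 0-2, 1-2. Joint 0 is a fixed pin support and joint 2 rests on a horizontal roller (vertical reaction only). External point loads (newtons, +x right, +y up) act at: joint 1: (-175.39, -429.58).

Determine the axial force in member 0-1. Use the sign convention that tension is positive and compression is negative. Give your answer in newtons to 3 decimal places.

N=3 nodes, M=3 members, R=3 reactions → 2N=6, M+R=6
member 0 (0-1): L=6.0533, (cx,cy)=(0.5199,0.8542)
member 1 (0-2): L=5.7000, (cx,cy)=(1.0000,0.0000)
member 2 (1-2): L=5.7669, (cx,cy)=(0.4427,-0.8967)
solve A·x = −loads:
  F[0-1] = -411.4993 N (compression)
  F[0-2] = +38.5398 N (tension)
  F[1-2] = -87.0563 N (compression)
  Rx@0 = +175.3900 N
  Ry@0 = +351.5192 N
  Ry@2 = +78.0608 N

-411.499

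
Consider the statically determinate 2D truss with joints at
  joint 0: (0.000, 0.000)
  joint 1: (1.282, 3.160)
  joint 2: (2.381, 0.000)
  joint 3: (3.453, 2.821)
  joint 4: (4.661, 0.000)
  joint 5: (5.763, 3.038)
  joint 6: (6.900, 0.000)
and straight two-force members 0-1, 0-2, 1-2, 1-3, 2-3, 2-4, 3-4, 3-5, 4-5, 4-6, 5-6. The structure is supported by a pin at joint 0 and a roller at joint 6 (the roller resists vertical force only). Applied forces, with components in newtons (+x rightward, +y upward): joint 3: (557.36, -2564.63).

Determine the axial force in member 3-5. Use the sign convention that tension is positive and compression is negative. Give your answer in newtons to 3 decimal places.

-1158.196

N=7 nodes, M=11 members, R=3 reactions → 2N=14, M+R=14
member 0 (0-1): L=3.4102, (cx,cy)=(0.3759,0.9266)
member 1 (0-2): L=2.3810, (cx,cy)=(1.0000,0.0000)
member 2 (1-2): L=3.3457, (cx,cy)=(0.3285,-0.9445)
member 3 (1-3): L=2.1973, (cx,cy)=(0.9880,-0.1543)
member 4 (2-3): L=3.0178, (cx,cy)=(0.3552,0.9348)
member 5 (2-4): L=2.2800, (cx,cy)=(1.0000,0.0000)
member 6 (3-4): L=3.0688, (cx,cy)=(0.3936,-0.9193)
member 7 (3-5): L=2.3202, (cx,cy)=(0.9956,0.0935)
member 8 (4-5): L=3.2317, (cx,cy)=(0.3410,0.9401)
member 9 (4-6): L=2.2390, (cx,cy)=(1.0000,0.0000)
member 10 (5-6): L=3.2438, (cx,cy)=(0.3505,-0.9366)
solve A·x = −loads:
  F[0-1] = -1136.7116 N (compression)
  F[0-2] = +984.6914 N (tension)
  F[1-2] = +1253.9587 N (tension)
  F[1-3] = -849.4089 N (compression)
  F[2-3] = -1267.0076 N (compression)
  F[2-4] = +1846.6700 N (tension)
  F[3-4] = -1761.8732 N (compression)
  F[3-5] = -1158.1960 N (compression)
  F[4-5] = +1722.8875 N (tension)
  F[4-6] = +565.6187 N (tension)
  F[5-6] = -1613.6780 N (compression)
  Rx@0 = -557.3600 N
  Ry@0 = +1053.3286 N
  Ry@6 = +1511.3014 N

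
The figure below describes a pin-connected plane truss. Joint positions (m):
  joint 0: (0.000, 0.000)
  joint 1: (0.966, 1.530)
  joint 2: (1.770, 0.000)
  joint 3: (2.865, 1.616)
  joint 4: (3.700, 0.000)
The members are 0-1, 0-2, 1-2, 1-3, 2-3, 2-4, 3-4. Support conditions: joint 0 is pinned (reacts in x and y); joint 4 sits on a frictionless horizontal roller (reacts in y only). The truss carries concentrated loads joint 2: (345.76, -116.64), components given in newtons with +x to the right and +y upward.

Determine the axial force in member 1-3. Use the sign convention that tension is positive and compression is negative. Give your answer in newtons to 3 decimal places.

N=5 nodes, M=7 members, R=3 reactions → 2N=10, M+R=10
member 0 (0-1): L=1.8094, (cx,cy)=(0.5339,0.8456)
member 1 (0-2): L=1.7700, (cx,cy)=(1.0000,0.0000)
member 2 (1-2): L=1.7284, (cx,cy)=(0.4652,-0.8852)
member 3 (1-3): L=1.9009, (cx,cy)=(0.9990,0.0452)
member 4 (2-3): L=1.9520, (cx,cy)=(0.5610,0.8278)
member 5 (2-4): L=1.9300, (cx,cy)=(1.0000,0.0000)
member 6 (3-4): L=1.8190, (cx,cy)=(0.4590,-0.8884)
solve A·x = −loads:
  F[0-1] = -71.9540 N (compression)
  F[0-2] = +384.1739 N (tension)
  F[1-2] = +65.2138 N (tension)
  F[1-3] = -68.8201 N (compression)
  F[2-3] = +71.1621 N (tension)
  F[2-4] = +28.8313 N (tension)
  F[3-4] = -62.8066 N (compression)
  Rx@0 = -345.7600 N
  Ry@0 = +60.8419 N
  Ry@4 = +55.7981 N

-68.820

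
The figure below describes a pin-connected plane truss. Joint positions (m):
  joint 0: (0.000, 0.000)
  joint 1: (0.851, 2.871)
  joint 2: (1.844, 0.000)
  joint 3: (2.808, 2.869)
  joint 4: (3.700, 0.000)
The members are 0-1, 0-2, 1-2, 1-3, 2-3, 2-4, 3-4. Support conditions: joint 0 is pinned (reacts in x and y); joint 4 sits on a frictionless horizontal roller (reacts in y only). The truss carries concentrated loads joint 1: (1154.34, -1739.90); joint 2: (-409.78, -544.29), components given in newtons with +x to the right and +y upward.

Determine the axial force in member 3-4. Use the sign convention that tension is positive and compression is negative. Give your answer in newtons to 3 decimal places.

N=5 nodes, M=7 members, R=3 reactions → 2N=10, M+R=10
member 0 (0-1): L=2.9945, (cx,cy)=(0.2842,0.9588)
member 1 (0-2): L=1.8440, (cx,cy)=(1.0000,0.0000)
member 2 (1-2): L=3.0379, (cx,cy)=(0.3269,-0.9451)
member 3 (1-3): L=1.9570, (cx,cy)=(1.0000,-0.0010)
member 4 (2-3): L=3.0266, (cx,cy)=(0.3185,0.9479)
member 5 (2-4): L=1.8560, (cx,cy)=(1.0000,0.0000)
member 6 (3-4): L=3.0045, (cx,cy)=(0.2969,-0.9549)
solve A·x = −loads:
  F[0-1] = -747.8820 N (compression)
  F[0-2] = +957.1011 N (tension)
  F[1-2] = -1081.2120 N (compression)
  F[1-3] = -1013.4625 N (compression)
  F[2-3] = +1652.1521 N (tension)
  F[2-4] = +487.2406 N (tension)
  F[3-4] = -1641.1417 N (compression)
  Rx@0 = -744.5600 N
  Ry@0 = +717.0452 N
  Ry@4 = +1567.1448 N

-1641.142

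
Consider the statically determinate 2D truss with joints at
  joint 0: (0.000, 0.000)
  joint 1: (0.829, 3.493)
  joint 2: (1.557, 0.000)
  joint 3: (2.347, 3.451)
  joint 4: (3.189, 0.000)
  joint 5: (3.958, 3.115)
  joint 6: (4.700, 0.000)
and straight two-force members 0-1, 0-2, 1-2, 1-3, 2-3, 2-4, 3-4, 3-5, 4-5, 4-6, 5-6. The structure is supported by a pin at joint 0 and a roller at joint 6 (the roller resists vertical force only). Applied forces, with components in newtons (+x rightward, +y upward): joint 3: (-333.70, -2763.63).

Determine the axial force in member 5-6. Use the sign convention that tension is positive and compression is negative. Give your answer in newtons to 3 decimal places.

N=7 nodes, M=11 members, R=3 reactions → 2N=14, M+R=14
member 0 (0-1): L=3.5900, (cx,cy)=(0.2309,0.9730)
member 1 (0-2): L=1.5570, (cx,cy)=(1.0000,0.0000)
member 2 (1-2): L=3.5681, (cx,cy)=(0.2040,-0.9790)
member 3 (1-3): L=1.5186, (cx,cy)=(0.9996,-0.0277)
member 4 (2-3): L=3.5403, (cx,cy)=(0.2231,0.9748)
member 5 (2-4): L=1.6320, (cx,cy)=(1.0000,0.0000)
member 6 (3-4): L=3.5522, (cx,cy)=(0.2370,-0.9715)
member 7 (3-5): L=1.6457, (cx,cy)=(0.9789,-0.2042)
member 8 (4-5): L=3.2085, (cx,cy)=(0.2397,0.9709)
member 9 (4-6): L=1.5110, (cx,cy)=(1.0000,0.0000)
member 10 (5-6): L=3.2022, (cx,cy)=(0.2317,-0.9728)
solve A·x = −loads:
  F[0-1] = -1673.8383 N (compression)
  F[0-2] = +52.8186 N (tension)
  F[1-2] = +1684.2313 N (tension)
  F[1-3] = -730.4361 N (compression)
  F[2-3] = -1691.4522 N (compression)
  F[2-4] = +773.8990 N (tension)
  F[3-4] = -1055.9145 N (compression)
  F[3-5] = -534.8787 N (compression)
  F[4-5] = +1056.6194 N (tension)
  F[4-6] = +270.3667 N (tension)
  F[5-6] = -1166.7867 N (compression)
  Rx@0 = +333.7000 N
  Ry@0 = +1628.6000 N
  Ry@6 = +1135.0300 N

-1166.787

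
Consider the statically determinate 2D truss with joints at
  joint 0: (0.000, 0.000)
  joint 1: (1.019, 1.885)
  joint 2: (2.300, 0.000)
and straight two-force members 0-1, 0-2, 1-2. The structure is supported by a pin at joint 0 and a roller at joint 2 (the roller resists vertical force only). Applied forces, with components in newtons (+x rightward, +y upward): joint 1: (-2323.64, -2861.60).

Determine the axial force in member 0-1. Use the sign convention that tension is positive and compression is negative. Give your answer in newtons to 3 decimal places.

-3976.581

N=3 nodes, M=3 members, R=3 reactions → 2N=6, M+R=6
member 0 (0-1): L=2.1428, (cx,cy)=(0.4755,0.8797)
member 1 (0-2): L=2.3000, (cx,cy)=(1.0000,0.0000)
member 2 (1-2): L=2.2791, (cx,cy)=(0.5621,-0.8271)
solve A·x = −loads:
  F[0-1] = -3976.5810 N (compression)
  F[0-2] = -432.5915 N (compression)
  F[1-2] = +769.6400 N (tension)
  Rx@0 = +2323.6400 N
  Ry@0 = +3498.1613 N
  Ry@2 = -636.5613 N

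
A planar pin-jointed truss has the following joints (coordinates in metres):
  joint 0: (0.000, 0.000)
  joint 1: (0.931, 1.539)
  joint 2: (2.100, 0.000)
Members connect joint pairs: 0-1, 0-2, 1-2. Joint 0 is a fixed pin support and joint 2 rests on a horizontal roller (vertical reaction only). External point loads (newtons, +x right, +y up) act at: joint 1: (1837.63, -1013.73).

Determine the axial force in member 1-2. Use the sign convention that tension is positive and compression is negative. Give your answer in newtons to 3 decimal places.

N=3 nodes, M=3 members, R=3 reactions → 2N=6, M+R=6
member 0 (0-1): L=1.7987, (cx,cy)=(0.5176,0.8556)
member 1 (0-2): L=2.1000, (cx,cy)=(1.0000,0.0000)
member 2 (1-2): L=1.9326, (cx,cy)=(0.6049,-0.7963)
solve A·x = −loads:
  F[0-1] = +914.4336 N (tension)
  F[0-2] = +1364.3199 N (tension)
  F[1-2] = -2255.5464 N (compression)
  Rx@0 = -1837.6300 N
  Ry@0 = -782.4106 N
  Ry@2 = +1796.1406 N

-2255.546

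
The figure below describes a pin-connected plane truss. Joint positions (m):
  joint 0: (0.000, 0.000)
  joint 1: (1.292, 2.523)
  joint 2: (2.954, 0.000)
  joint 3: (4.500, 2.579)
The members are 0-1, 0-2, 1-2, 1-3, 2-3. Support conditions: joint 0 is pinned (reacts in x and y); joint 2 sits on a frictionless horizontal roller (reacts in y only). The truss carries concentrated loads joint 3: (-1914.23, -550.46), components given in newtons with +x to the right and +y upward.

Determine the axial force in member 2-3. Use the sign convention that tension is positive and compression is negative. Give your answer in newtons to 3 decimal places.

N=4 nodes, M=5 members, R=3 reactions → 2N=8, M+R=8
member 0 (0-1): L=2.8346, (cx,cy)=(0.4558,0.8901)
member 1 (0-2): L=2.9540, (cx,cy)=(1.0000,0.0000)
member 2 (1-2): L=3.0212, (cx,cy)=(0.5501,-0.8351)
member 3 (1-3): L=3.2085, (cx,cy)=(0.9998,0.0175)
member 4 (2-3): L=3.0069, (cx,cy)=(0.5142,0.8577)
solve A·x = −loads:
  F[0-1] = -1553.9443 N (compression)
  F[0-2] = -1205.9408 N (compression)
  F[1-2] = +1622.8010 N (tension)
  F[1-3] = -1601.2502 N (compression)
  F[2-3] = -609.2029 N (compression)
  Rx@0 = +1914.2300 N
  Ry@0 = +1383.1374 N
  Ry@2 = -832.6774 N

-609.203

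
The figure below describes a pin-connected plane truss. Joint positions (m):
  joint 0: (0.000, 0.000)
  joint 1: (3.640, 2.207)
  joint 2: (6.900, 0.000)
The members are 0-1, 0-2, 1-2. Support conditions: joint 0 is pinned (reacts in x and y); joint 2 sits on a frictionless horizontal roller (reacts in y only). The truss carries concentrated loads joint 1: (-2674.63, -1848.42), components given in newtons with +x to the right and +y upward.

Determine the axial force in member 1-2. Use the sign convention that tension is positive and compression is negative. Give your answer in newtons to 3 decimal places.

-213.366

N=3 nodes, M=3 members, R=3 reactions → 2N=6, M+R=6
member 0 (0-1): L=4.2568, (cx,cy)=(0.8551,0.5185)
member 1 (0-2): L=6.9000, (cx,cy)=(1.0000,0.0000)
member 2 (1-2): L=3.9368, (cx,cy)=(0.8281,-0.5606)
solve A·x = −loads:
  F[0-1] = -3334.4812 N (compression)
  F[0-2] = +176.6848 N (tension)
  F[1-2] = -213.3663 N (compression)
  Rx@0 = +2674.6300 N
  Ry@0 = +1728.8055 N
  Ry@2 = +119.6145 N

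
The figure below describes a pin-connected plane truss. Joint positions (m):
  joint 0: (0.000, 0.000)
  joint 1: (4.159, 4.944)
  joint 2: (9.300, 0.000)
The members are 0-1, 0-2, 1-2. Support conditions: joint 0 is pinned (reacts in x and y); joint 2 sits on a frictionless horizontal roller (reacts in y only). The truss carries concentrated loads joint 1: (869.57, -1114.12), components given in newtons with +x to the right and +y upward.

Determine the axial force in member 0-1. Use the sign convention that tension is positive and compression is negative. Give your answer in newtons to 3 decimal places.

N=3 nodes, M=3 members, R=3 reactions → 2N=6, M+R=6
member 0 (0-1): L=6.4607, (cx,cy)=(0.6437,0.7652)
member 1 (0-2): L=9.3000, (cx,cy)=(1.0000,0.0000)
member 2 (1-2): L=7.1325, (cx,cy)=(0.7208,-0.6932)
solve A·x = −loads:
  F[0-1] = -200.7282 N (compression)
  F[0-2] = +998.7868 N (tension)
  F[1-2] = -1385.6991 N (compression)
  Rx@0 = -869.5700 N
  Ry@0 = +153.6061 N
  Ry@2 = +960.5139 N

-200.728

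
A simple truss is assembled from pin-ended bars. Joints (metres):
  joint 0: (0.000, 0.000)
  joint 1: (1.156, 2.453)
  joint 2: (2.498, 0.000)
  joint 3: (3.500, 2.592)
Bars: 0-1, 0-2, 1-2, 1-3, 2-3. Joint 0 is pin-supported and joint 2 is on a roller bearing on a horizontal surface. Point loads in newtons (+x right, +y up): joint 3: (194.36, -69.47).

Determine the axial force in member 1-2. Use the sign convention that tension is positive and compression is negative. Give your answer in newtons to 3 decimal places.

N=4 nodes, M=5 members, R=3 reactions → 2N=8, M+R=8
member 0 (0-1): L=2.7117, (cx,cy)=(0.4263,0.9046)
member 1 (0-2): L=2.4980, (cx,cy)=(1.0000,0.0000)
member 2 (1-2): L=2.7961, (cx,cy)=(0.4800,-0.8773)
member 3 (1-3): L=2.3481, (cx,cy)=(0.9982,0.0592)
member 4 (2-3): L=2.7789, (cx,cy)=(0.3606,0.9327)
solve A·x = −loads:
  F[0-1] = +253.7515 N (tension)
  F[0-2] = +86.1872 N (tension)
  F[1-2] = -246.3414 N (compression)
  F[1-3] = +226.8031 N (tension)
  F[2-3] = -88.8743 N (compression)
  Rx@0 = -194.3600 N
  Ry@0 = -229.5397 N
  Ry@2 = +299.0097 N

-246.341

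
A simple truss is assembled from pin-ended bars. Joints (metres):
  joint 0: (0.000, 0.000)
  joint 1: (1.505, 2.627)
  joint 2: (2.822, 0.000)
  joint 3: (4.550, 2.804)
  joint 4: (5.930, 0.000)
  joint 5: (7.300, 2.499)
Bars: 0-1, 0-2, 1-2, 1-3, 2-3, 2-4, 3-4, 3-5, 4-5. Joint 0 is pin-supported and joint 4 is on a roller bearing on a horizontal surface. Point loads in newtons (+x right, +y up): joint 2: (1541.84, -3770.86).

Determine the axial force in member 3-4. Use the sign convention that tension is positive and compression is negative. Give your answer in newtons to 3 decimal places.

-2000.052

N=6 nodes, M=9 members, R=3 reactions → 2N=12, M+R=12
member 0 (0-1): L=3.0276, (cx,cy)=(0.4971,0.8677)
member 1 (0-2): L=2.8220, (cx,cy)=(1.0000,0.0000)
member 2 (1-2): L=2.9386, (cx,cy)=(0.4482,-0.8940)
member 3 (1-3): L=3.0501, (cx,cy)=(0.9983,0.0580)
member 4 (2-3): L=3.2937, (cx,cy)=(0.5246,0.8513)
member 5 (2-4): L=3.1080, (cx,cy)=(1.0000,0.0000)
member 6 (3-4): L=3.1252, (cx,cy)=(0.4416,-0.8972)
member 7 (3-5): L=2.7669, (cx,cy)=(0.9939,-0.1102)
member 8 (4-5): L=2.8499, (cx,cy)=(0.4807,0.8769)
solve A·x = −loads:
  F[0-1] = -2277.7194 N (compression)
  F[0-2] = +2674.0921 N (tension)
  F[1-2] = +2076.6790 N (tension)
  F[1-3] = -2066.4317 N (compression)
  F[2-3] = +2248.7454 N (tension)
  F[2-4] = +883.1690 N (tension)
  F[3-4] = -2000.0517 N (compression)
  F[3-5] = -0.0000 N (tension)
  F[4-5] = -0.0000 N (tension)
  Rx@0 = -1541.8400 N
  Ry@0 = +1976.3630 N
  Ry@4 = +1794.4970 N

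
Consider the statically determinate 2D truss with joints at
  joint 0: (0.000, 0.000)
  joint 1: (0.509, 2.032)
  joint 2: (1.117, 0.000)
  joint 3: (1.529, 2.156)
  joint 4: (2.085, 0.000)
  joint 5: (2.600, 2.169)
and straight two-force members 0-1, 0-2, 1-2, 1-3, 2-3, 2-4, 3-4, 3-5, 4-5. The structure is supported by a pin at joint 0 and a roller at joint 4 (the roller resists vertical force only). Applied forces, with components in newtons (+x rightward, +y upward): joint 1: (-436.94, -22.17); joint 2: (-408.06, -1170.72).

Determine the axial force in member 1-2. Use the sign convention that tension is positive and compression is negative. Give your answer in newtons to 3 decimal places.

994.114

N=6 nodes, M=9 members, R=3 reactions → 2N=12, M+R=12
member 0 (0-1): L=2.0948, (cx,cy)=(0.2430,0.9700)
member 1 (0-2): L=1.1170, (cx,cy)=(1.0000,0.0000)
member 2 (1-2): L=2.1210, (cx,cy)=(0.2867,-0.9580)
member 3 (1-3): L=1.0275, (cx,cy)=(0.9927,0.1207)
member 4 (2-3): L=2.1950, (cx,cy)=(0.1877,0.9822)
member 5 (2-4): L=0.9680, (cx,cy)=(1.0000,0.0000)
member 6 (3-4): L=2.2265, (cx,cy)=(0.2497,-0.9683)
member 7 (3-5): L=1.0711, (cx,cy)=(0.9999,0.0121)
member 8 (4-5): L=2.2293, (cx,cy)=(0.2310,0.9730)
solve A·x = −loads:
  F[0-1] = -1016.5864 N (compression)
  F[0-2] = -597.9849 N (compression)
  F[1-2] = +994.1144 N (tension)
  F[1-3] = -95.7435 N (compression)
  F[2-3] = +222.2755 N (tension)
  F[2-4] = +53.3230 N (tension)
  F[3-4] = -213.5355 N (compression)
  F[3-5] = +0.0000 N (tension)
  F[4-5] = +0.0000 N (tension)
  Rx@0 = +845.0000 N
  Ry@0 = +986.1194 N
  Ry@4 = +206.7706 N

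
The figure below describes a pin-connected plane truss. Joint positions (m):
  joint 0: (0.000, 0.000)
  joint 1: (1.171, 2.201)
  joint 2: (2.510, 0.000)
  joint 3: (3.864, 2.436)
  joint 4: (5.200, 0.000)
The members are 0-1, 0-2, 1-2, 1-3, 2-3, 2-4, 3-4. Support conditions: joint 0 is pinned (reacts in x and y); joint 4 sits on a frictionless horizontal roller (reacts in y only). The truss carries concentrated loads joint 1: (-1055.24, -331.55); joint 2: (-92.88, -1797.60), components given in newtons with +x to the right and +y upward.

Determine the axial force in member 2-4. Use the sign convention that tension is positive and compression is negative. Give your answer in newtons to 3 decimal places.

N=5 nodes, M=7 members, R=3 reactions → 2N=10, M+R=10
member 0 (0-1): L=2.4931, (cx,cy)=(0.4697,0.8828)
member 1 (0-2): L=2.5100, (cx,cy)=(1.0000,0.0000)
member 2 (1-2): L=2.5763, (cx,cy)=(0.5197,-0.8543)
member 3 (1-3): L=2.7032, (cx,cy)=(0.9962,0.0869)
member 4 (2-3): L=2.7870, (cx,cy)=(0.4858,0.8741)
member 5 (2-4): L=2.6900, (cx,cy)=(1.0000,0.0000)
member 6 (3-4): L=2.7783, (cx,cy)=(0.4809,-0.8768)
solve A·x = −loads:
  F[0-1] = -1850.2436 N (compression)
  F[0-2] = -279.0739 N (compression)
  F[1-2] = +1465.1302 N (tension)
  F[1-3] = -577.4756 N (compression)
  F[2-3] = +624.5611 N (tension)
  F[2-4] = +271.8615 N (tension)
  F[3-4] = -565.3554 N (compression)
  Rx@0 = +1148.1200 N
  Ry@0 = +1633.4504 N
  Ry@4 = +495.6996 N

271.862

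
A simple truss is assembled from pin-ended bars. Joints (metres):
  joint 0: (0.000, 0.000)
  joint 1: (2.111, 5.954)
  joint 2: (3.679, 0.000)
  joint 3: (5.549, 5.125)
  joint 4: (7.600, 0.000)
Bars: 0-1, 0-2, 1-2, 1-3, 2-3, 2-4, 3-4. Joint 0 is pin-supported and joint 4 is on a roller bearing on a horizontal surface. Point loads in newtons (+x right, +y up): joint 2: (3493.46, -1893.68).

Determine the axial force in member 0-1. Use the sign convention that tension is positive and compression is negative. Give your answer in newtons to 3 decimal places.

N=5 nodes, M=7 members, R=3 reactions → 2N=10, M+R=10
member 0 (0-1): L=6.3172, (cx,cy)=(0.3342,0.9425)
member 1 (0-2): L=3.6790, (cx,cy)=(1.0000,0.0000)
member 2 (1-2): L=6.1570, (cx,cy)=(0.2547,-0.9670)
member 3 (1-3): L=3.5365, (cx,cy)=(0.9721,-0.2344)
member 4 (2-3): L=5.4555, (cx,cy)=(0.3428,0.9394)
member 5 (2-4): L=3.9210, (cx,cy)=(1.0000,0.0000)
member 6 (3-4): L=5.5202, (cx,cy)=(0.3715,-0.9284)
solve A·x = −loads:
  F[0-1] = -1036.5792 N (compression)
  F[0-2] = +3839.8531 N (tension)
  F[1-2] = +1171.0368 N (tension)
  F[1-3] = -663.0954 N (compression)
  F[2-3] = +810.3465 N (tension)
  F[2-4] = +366.8551 N (tension)
  F[3-4] = -987.3725 N (compression)
  Rx@0 = -3493.4600 N
  Ry@0 = +976.9894 N
  Ry@4 = +916.6906 N

-1036.579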